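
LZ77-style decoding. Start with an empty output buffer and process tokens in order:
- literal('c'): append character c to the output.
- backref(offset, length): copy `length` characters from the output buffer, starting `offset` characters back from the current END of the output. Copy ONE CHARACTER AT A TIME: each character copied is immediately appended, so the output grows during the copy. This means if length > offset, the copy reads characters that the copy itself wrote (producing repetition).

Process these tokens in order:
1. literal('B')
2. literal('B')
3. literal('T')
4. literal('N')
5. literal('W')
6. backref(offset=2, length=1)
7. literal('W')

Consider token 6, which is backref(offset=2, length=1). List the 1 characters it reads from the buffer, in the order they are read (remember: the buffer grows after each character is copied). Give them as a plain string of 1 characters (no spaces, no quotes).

Token 1: literal('B'). Output: "B"
Token 2: literal('B'). Output: "BB"
Token 3: literal('T'). Output: "BBT"
Token 4: literal('N'). Output: "BBTN"
Token 5: literal('W'). Output: "BBTNW"
Token 6: backref(off=2, len=1). Buffer before: "BBTNW" (len 5)
  byte 1: read out[3]='N', append. Buffer now: "BBTNWN"

Answer: N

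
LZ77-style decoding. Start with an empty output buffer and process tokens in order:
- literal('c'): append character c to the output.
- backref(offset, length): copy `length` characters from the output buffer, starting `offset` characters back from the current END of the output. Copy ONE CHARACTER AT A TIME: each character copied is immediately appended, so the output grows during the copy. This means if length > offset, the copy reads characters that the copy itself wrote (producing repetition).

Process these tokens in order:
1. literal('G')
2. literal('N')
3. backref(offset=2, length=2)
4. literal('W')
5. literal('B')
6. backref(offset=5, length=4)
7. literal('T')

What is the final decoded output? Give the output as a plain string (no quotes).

Answer: GNGNWBNGNWT

Derivation:
Token 1: literal('G'). Output: "G"
Token 2: literal('N'). Output: "GN"
Token 3: backref(off=2, len=2). Copied 'GN' from pos 0. Output: "GNGN"
Token 4: literal('W'). Output: "GNGNW"
Token 5: literal('B'). Output: "GNGNWB"
Token 6: backref(off=5, len=4). Copied 'NGNW' from pos 1. Output: "GNGNWBNGNW"
Token 7: literal('T'). Output: "GNGNWBNGNWT"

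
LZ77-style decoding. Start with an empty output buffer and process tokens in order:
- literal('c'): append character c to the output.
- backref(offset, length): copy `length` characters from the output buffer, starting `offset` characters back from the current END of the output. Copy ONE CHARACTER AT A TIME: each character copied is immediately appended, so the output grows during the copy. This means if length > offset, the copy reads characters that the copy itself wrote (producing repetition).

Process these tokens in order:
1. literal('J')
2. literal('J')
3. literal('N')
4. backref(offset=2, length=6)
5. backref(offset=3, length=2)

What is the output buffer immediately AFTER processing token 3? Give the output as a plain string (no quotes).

Token 1: literal('J'). Output: "J"
Token 2: literal('J'). Output: "JJ"
Token 3: literal('N'). Output: "JJN"

Answer: JJN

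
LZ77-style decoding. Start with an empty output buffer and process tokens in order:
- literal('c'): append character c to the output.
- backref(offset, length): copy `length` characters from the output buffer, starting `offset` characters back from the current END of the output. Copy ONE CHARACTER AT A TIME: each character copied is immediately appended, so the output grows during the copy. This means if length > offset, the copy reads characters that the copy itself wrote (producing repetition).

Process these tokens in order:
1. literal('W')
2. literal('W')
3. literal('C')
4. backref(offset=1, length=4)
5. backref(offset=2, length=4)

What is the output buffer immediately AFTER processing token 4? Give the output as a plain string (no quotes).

Token 1: literal('W'). Output: "W"
Token 2: literal('W'). Output: "WW"
Token 3: literal('C'). Output: "WWC"
Token 4: backref(off=1, len=4) (overlapping!). Copied 'CCCC' from pos 2. Output: "WWCCCCC"

Answer: WWCCCCC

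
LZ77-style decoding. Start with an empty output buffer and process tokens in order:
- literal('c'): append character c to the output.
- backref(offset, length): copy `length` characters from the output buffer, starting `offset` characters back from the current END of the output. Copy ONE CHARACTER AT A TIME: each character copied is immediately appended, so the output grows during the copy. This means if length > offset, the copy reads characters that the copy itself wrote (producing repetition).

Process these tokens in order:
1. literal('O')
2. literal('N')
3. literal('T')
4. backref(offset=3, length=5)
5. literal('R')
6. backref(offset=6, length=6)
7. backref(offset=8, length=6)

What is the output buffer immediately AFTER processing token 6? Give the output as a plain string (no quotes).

Token 1: literal('O'). Output: "O"
Token 2: literal('N'). Output: "ON"
Token 3: literal('T'). Output: "ONT"
Token 4: backref(off=3, len=5) (overlapping!). Copied 'ONTON' from pos 0. Output: "ONTONTON"
Token 5: literal('R'). Output: "ONTONTONR"
Token 6: backref(off=6, len=6). Copied 'ONTONR' from pos 3. Output: "ONTONTONRONTONR"

Answer: ONTONTONRONTONR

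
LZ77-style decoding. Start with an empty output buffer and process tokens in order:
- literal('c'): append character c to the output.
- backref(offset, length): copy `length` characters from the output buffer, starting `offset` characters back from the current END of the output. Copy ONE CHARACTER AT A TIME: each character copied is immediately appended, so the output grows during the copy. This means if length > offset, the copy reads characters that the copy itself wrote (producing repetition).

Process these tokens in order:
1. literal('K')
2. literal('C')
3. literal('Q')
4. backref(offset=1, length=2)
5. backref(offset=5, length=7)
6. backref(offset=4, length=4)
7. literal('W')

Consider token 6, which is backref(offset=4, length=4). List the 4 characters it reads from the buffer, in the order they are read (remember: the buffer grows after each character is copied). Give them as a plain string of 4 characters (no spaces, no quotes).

Token 1: literal('K'). Output: "K"
Token 2: literal('C'). Output: "KC"
Token 3: literal('Q'). Output: "KCQ"
Token 4: backref(off=1, len=2) (overlapping!). Copied 'QQ' from pos 2. Output: "KCQQQ"
Token 5: backref(off=5, len=7) (overlapping!). Copied 'KCQQQKC' from pos 0. Output: "KCQQQKCQQQKC"
Token 6: backref(off=4, len=4). Buffer before: "KCQQQKCQQQKC" (len 12)
  byte 1: read out[8]='Q', append. Buffer now: "KCQQQKCQQQKCQ"
  byte 2: read out[9]='Q', append. Buffer now: "KCQQQKCQQQKCQQ"
  byte 3: read out[10]='K', append. Buffer now: "KCQQQKCQQQKCQQK"
  byte 4: read out[11]='C', append. Buffer now: "KCQQQKCQQQKCQQKC"

Answer: QQKC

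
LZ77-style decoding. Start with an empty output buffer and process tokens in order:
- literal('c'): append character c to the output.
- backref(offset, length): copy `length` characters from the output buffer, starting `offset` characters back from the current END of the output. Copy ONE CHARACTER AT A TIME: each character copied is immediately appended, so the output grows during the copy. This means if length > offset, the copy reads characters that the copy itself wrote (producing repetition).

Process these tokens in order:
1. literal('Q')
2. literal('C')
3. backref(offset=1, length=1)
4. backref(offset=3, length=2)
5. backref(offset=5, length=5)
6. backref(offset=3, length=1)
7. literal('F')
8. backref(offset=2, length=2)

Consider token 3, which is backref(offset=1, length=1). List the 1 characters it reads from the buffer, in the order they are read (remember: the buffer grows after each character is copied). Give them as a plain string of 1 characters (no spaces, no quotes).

Token 1: literal('Q'). Output: "Q"
Token 2: literal('C'). Output: "QC"
Token 3: backref(off=1, len=1). Buffer before: "QC" (len 2)
  byte 1: read out[1]='C', append. Buffer now: "QCC"

Answer: C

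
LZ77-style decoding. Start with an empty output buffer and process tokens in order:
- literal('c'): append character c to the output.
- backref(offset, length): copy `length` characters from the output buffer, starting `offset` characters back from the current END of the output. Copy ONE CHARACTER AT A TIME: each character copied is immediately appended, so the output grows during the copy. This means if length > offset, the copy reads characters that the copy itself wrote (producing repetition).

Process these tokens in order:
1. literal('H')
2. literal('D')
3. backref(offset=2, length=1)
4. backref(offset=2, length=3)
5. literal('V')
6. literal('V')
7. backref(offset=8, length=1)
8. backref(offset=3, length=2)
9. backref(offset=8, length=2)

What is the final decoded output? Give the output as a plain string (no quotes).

Token 1: literal('H'). Output: "H"
Token 2: literal('D'). Output: "HD"
Token 3: backref(off=2, len=1). Copied 'H' from pos 0. Output: "HDH"
Token 4: backref(off=2, len=3) (overlapping!). Copied 'DHD' from pos 1. Output: "HDHDHD"
Token 5: literal('V'). Output: "HDHDHDV"
Token 6: literal('V'). Output: "HDHDHDVV"
Token 7: backref(off=8, len=1). Copied 'H' from pos 0. Output: "HDHDHDVVH"
Token 8: backref(off=3, len=2). Copied 'VV' from pos 6. Output: "HDHDHDVVHVV"
Token 9: backref(off=8, len=2). Copied 'DH' from pos 3. Output: "HDHDHDVVHVVDH"

Answer: HDHDHDVVHVVDH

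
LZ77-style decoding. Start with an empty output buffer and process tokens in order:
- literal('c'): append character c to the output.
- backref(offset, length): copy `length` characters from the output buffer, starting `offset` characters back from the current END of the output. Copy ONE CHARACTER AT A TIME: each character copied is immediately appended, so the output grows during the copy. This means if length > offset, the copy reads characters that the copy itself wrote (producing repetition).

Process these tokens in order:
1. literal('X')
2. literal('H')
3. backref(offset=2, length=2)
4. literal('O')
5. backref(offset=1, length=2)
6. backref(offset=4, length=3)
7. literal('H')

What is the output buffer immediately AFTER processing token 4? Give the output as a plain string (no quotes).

Token 1: literal('X'). Output: "X"
Token 2: literal('H'). Output: "XH"
Token 3: backref(off=2, len=2). Copied 'XH' from pos 0. Output: "XHXH"
Token 4: literal('O'). Output: "XHXHO"

Answer: XHXHO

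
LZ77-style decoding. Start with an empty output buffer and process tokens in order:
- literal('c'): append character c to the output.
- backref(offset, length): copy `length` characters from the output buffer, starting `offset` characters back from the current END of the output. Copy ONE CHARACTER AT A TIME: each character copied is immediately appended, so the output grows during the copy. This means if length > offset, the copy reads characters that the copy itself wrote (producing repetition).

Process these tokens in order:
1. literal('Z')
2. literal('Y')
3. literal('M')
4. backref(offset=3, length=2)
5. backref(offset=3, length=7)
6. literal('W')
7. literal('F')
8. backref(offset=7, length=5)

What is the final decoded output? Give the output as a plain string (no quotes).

Token 1: literal('Z'). Output: "Z"
Token 2: literal('Y'). Output: "ZY"
Token 3: literal('M'). Output: "ZYM"
Token 4: backref(off=3, len=2). Copied 'ZY' from pos 0. Output: "ZYMZY"
Token 5: backref(off=3, len=7) (overlapping!). Copied 'MZYMZYM' from pos 2. Output: "ZYMZYMZYMZYM"
Token 6: literal('W'). Output: "ZYMZYMZYMZYMW"
Token 7: literal('F'). Output: "ZYMZYMZYMZYMWF"
Token 8: backref(off=7, len=5). Copied 'YMZYM' from pos 7. Output: "ZYMZYMZYMZYMWFYMZYM"

Answer: ZYMZYMZYMZYMWFYMZYM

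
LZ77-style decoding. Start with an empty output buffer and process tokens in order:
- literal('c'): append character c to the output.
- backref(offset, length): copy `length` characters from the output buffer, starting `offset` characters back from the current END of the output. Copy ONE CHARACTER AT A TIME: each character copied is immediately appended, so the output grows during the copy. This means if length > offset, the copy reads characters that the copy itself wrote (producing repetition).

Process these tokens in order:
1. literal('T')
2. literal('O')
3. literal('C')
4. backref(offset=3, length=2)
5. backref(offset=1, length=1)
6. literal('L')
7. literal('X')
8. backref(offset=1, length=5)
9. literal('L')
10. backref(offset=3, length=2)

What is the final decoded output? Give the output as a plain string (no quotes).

Token 1: literal('T'). Output: "T"
Token 2: literal('O'). Output: "TO"
Token 3: literal('C'). Output: "TOC"
Token 4: backref(off=3, len=2). Copied 'TO' from pos 0. Output: "TOCTO"
Token 5: backref(off=1, len=1). Copied 'O' from pos 4. Output: "TOCTOO"
Token 6: literal('L'). Output: "TOCTOOL"
Token 7: literal('X'). Output: "TOCTOOLX"
Token 8: backref(off=1, len=5) (overlapping!). Copied 'XXXXX' from pos 7. Output: "TOCTOOLXXXXXX"
Token 9: literal('L'). Output: "TOCTOOLXXXXXXL"
Token 10: backref(off=3, len=2). Copied 'XX' from pos 11. Output: "TOCTOOLXXXXXXLXX"

Answer: TOCTOOLXXXXXXLXX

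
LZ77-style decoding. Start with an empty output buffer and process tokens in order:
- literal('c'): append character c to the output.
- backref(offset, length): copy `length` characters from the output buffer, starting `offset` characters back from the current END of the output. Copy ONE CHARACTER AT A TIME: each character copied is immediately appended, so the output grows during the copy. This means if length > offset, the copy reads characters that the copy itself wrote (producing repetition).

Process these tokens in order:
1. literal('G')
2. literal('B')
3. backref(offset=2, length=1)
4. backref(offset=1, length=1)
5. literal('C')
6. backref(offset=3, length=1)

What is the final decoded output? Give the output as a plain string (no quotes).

Token 1: literal('G'). Output: "G"
Token 2: literal('B'). Output: "GB"
Token 3: backref(off=2, len=1). Copied 'G' from pos 0. Output: "GBG"
Token 4: backref(off=1, len=1). Copied 'G' from pos 2. Output: "GBGG"
Token 5: literal('C'). Output: "GBGGC"
Token 6: backref(off=3, len=1). Copied 'G' from pos 2. Output: "GBGGCG"

Answer: GBGGCG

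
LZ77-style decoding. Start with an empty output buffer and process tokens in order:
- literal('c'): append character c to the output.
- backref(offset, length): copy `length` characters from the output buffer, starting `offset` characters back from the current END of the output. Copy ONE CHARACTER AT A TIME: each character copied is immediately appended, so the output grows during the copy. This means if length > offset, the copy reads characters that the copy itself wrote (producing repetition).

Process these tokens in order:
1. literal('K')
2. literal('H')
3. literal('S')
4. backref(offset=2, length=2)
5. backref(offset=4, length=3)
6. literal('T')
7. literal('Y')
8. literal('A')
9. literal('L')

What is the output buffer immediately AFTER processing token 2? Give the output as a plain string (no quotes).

Token 1: literal('K'). Output: "K"
Token 2: literal('H'). Output: "KH"

Answer: KH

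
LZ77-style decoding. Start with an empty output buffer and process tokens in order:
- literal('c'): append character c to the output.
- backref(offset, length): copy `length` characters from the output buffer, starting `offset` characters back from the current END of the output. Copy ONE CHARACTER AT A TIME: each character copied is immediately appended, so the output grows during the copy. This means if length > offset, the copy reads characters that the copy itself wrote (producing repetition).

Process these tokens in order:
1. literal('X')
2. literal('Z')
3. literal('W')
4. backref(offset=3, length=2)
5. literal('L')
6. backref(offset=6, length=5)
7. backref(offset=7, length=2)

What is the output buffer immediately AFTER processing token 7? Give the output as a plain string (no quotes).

Answer: XZWXZLXZWXZZL

Derivation:
Token 1: literal('X'). Output: "X"
Token 2: literal('Z'). Output: "XZ"
Token 3: literal('W'). Output: "XZW"
Token 4: backref(off=3, len=2). Copied 'XZ' from pos 0. Output: "XZWXZ"
Token 5: literal('L'). Output: "XZWXZL"
Token 6: backref(off=6, len=5). Copied 'XZWXZ' from pos 0. Output: "XZWXZLXZWXZ"
Token 7: backref(off=7, len=2). Copied 'ZL' from pos 4. Output: "XZWXZLXZWXZZL"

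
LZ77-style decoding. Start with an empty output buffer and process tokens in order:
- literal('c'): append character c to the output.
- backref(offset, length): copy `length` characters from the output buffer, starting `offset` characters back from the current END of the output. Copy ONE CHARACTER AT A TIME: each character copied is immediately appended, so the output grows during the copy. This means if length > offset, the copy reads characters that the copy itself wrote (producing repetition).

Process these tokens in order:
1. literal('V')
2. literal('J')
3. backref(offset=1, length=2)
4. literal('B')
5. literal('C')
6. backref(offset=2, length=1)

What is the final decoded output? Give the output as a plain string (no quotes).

Answer: VJJJBCB

Derivation:
Token 1: literal('V'). Output: "V"
Token 2: literal('J'). Output: "VJ"
Token 3: backref(off=1, len=2) (overlapping!). Copied 'JJ' from pos 1. Output: "VJJJ"
Token 4: literal('B'). Output: "VJJJB"
Token 5: literal('C'). Output: "VJJJBC"
Token 6: backref(off=2, len=1). Copied 'B' from pos 4. Output: "VJJJBCB"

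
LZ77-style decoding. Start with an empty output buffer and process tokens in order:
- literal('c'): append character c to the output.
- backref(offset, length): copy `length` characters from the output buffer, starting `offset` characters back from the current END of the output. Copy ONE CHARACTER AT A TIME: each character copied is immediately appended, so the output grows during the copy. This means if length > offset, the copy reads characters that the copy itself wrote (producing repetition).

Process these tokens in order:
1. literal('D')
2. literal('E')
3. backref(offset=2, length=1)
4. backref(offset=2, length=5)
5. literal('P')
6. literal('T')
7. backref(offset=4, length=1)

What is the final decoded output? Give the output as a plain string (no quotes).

Token 1: literal('D'). Output: "D"
Token 2: literal('E'). Output: "DE"
Token 3: backref(off=2, len=1). Copied 'D' from pos 0. Output: "DED"
Token 4: backref(off=2, len=5) (overlapping!). Copied 'EDEDE' from pos 1. Output: "DEDEDEDE"
Token 5: literal('P'). Output: "DEDEDEDEP"
Token 6: literal('T'). Output: "DEDEDEDEPT"
Token 7: backref(off=4, len=1). Copied 'D' from pos 6. Output: "DEDEDEDEPTD"

Answer: DEDEDEDEPTD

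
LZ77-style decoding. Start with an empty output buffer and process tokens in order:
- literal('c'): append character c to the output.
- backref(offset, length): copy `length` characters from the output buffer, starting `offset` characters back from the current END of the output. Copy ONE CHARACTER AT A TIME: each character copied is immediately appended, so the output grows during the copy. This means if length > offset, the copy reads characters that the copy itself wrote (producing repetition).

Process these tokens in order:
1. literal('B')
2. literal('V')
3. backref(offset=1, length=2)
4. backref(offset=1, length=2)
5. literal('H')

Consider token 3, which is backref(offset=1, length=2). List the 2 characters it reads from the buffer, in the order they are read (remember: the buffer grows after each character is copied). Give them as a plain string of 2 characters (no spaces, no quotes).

Token 1: literal('B'). Output: "B"
Token 2: literal('V'). Output: "BV"
Token 3: backref(off=1, len=2). Buffer before: "BV" (len 2)
  byte 1: read out[1]='V', append. Buffer now: "BVV"
  byte 2: read out[2]='V', append. Buffer now: "BVVV"

Answer: VV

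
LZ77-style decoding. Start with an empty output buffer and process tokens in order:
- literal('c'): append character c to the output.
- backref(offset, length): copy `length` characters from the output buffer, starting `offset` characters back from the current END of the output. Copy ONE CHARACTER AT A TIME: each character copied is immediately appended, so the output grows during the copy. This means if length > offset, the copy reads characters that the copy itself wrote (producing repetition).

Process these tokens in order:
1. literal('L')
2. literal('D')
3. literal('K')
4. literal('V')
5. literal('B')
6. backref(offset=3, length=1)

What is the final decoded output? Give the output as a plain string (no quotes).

Token 1: literal('L'). Output: "L"
Token 2: literal('D'). Output: "LD"
Token 3: literal('K'). Output: "LDK"
Token 4: literal('V'). Output: "LDKV"
Token 5: literal('B'). Output: "LDKVB"
Token 6: backref(off=3, len=1). Copied 'K' from pos 2. Output: "LDKVBK"

Answer: LDKVBK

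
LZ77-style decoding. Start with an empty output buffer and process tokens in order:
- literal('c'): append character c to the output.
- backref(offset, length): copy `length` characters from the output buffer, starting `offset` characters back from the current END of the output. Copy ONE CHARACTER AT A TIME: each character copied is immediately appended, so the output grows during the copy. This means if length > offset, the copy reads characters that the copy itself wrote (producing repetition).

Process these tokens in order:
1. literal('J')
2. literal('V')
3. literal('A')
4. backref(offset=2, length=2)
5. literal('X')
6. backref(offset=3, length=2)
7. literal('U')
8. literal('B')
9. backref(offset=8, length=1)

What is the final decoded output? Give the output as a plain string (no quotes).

Answer: JVAVAXVAUBA

Derivation:
Token 1: literal('J'). Output: "J"
Token 2: literal('V'). Output: "JV"
Token 3: literal('A'). Output: "JVA"
Token 4: backref(off=2, len=2). Copied 'VA' from pos 1. Output: "JVAVA"
Token 5: literal('X'). Output: "JVAVAX"
Token 6: backref(off=3, len=2). Copied 'VA' from pos 3. Output: "JVAVAXVA"
Token 7: literal('U'). Output: "JVAVAXVAU"
Token 8: literal('B'). Output: "JVAVAXVAUB"
Token 9: backref(off=8, len=1). Copied 'A' from pos 2. Output: "JVAVAXVAUBA"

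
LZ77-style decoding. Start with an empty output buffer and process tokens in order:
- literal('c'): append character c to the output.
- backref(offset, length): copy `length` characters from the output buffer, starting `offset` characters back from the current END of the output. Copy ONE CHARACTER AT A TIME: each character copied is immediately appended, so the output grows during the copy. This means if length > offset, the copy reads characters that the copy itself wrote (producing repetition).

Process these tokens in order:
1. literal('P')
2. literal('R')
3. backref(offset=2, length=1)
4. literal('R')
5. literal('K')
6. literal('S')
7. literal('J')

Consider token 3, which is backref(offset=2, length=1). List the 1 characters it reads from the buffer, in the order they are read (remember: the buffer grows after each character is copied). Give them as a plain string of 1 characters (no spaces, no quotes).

Token 1: literal('P'). Output: "P"
Token 2: literal('R'). Output: "PR"
Token 3: backref(off=2, len=1). Buffer before: "PR" (len 2)
  byte 1: read out[0]='P', append. Buffer now: "PRP"

Answer: P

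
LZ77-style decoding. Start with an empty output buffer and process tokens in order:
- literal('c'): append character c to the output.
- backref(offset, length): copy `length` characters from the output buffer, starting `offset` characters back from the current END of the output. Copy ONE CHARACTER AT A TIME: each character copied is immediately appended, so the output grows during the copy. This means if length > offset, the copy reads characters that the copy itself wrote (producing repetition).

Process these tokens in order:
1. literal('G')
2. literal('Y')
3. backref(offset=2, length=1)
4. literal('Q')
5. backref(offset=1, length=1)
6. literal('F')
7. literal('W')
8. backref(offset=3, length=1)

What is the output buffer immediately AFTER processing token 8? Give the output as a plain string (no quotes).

Answer: GYGQQFWQ

Derivation:
Token 1: literal('G'). Output: "G"
Token 2: literal('Y'). Output: "GY"
Token 3: backref(off=2, len=1). Copied 'G' from pos 0. Output: "GYG"
Token 4: literal('Q'). Output: "GYGQ"
Token 5: backref(off=1, len=1). Copied 'Q' from pos 3. Output: "GYGQQ"
Token 6: literal('F'). Output: "GYGQQF"
Token 7: literal('W'). Output: "GYGQQFW"
Token 8: backref(off=3, len=1). Copied 'Q' from pos 4. Output: "GYGQQFWQ"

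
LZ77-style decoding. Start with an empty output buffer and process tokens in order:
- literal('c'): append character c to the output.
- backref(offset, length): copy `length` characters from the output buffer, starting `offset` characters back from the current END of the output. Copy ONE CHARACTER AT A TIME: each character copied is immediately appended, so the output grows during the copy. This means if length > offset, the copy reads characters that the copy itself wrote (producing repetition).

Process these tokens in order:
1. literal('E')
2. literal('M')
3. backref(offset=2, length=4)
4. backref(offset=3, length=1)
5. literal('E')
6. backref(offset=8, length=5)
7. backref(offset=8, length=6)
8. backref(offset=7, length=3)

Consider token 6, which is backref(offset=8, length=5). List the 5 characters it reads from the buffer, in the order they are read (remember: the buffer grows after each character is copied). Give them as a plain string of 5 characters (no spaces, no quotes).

Token 1: literal('E'). Output: "E"
Token 2: literal('M'). Output: "EM"
Token 3: backref(off=2, len=4) (overlapping!). Copied 'EMEM' from pos 0. Output: "EMEMEM"
Token 4: backref(off=3, len=1). Copied 'M' from pos 3. Output: "EMEMEMM"
Token 5: literal('E'). Output: "EMEMEMME"
Token 6: backref(off=8, len=5). Buffer before: "EMEMEMME" (len 8)
  byte 1: read out[0]='E', append. Buffer now: "EMEMEMMEE"
  byte 2: read out[1]='M', append. Buffer now: "EMEMEMMEEM"
  byte 3: read out[2]='E', append. Buffer now: "EMEMEMMEEME"
  byte 4: read out[3]='M', append. Buffer now: "EMEMEMMEEMEM"
  byte 5: read out[4]='E', append. Buffer now: "EMEMEMMEEMEME"

Answer: EMEME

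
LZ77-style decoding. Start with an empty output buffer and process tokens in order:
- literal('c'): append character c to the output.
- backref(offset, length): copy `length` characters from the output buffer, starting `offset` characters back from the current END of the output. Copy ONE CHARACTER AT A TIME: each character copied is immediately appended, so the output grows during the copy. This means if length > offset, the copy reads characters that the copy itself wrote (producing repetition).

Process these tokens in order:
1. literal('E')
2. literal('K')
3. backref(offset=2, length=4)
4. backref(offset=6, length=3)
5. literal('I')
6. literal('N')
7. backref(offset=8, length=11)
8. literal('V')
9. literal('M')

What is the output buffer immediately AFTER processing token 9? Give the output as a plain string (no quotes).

Answer: EKEKEKEKEINKEKEKEINKEKVM

Derivation:
Token 1: literal('E'). Output: "E"
Token 2: literal('K'). Output: "EK"
Token 3: backref(off=2, len=4) (overlapping!). Copied 'EKEK' from pos 0. Output: "EKEKEK"
Token 4: backref(off=6, len=3). Copied 'EKE' from pos 0. Output: "EKEKEKEKE"
Token 5: literal('I'). Output: "EKEKEKEKEI"
Token 6: literal('N'). Output: "EKEKEKEKEIN"
Token 7: backref(off=8, len=11) (overlapping!). Copied 'KEKEKEINKEK' from pos 3. Output: "EKEKEKEKEINKEKEKEINKEK"
Token 8: literal('V'). Output: "EKEKEKEKEINKEKEKEINKEKV"
Token 9: literal('M'). Output: "EKEKEKEKEINKEKEKEINKEKVM"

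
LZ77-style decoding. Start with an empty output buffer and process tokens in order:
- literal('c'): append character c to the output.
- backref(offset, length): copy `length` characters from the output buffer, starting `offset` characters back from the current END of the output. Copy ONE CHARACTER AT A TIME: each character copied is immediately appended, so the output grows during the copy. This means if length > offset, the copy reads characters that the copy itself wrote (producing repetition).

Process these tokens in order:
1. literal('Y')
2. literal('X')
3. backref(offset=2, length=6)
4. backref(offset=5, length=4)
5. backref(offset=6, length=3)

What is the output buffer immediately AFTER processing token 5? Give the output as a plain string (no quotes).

Token 1: literal('Y'). Output: "Y"
Token 2: literal('X'). Output: "YX"
Token 3: backref(off=2, len=6) (overlapping!). Copied 'YXYXYX' from pos 0. Output: "YXYXYXYX"
Token 4: backref(off=5, len=4). Copied 'XYXY' from pos 3. Output: "YXYXYXYXXYXY"
Token 5: backref(off=6, len=3). Copied 'YXX' from pos 6. Output: "YXYXYXYXXYXYYXX"

Answer: YXYXYXYXXYXYYXX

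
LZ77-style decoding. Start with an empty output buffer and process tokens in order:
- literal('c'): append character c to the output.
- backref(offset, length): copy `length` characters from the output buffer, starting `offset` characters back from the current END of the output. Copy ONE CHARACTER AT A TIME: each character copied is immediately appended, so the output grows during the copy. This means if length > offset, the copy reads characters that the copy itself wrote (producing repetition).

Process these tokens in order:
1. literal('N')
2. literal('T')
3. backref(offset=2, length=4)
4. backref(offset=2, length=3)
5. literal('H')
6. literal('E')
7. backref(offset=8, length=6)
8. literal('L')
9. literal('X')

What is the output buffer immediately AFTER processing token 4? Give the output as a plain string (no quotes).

Answer: NTNTNTNTN

Derivation:
Token 1: literal('N'). Output: "N"
Token 2: literal('T'). Output: "NT"
Token 3: backref(off=2, len=4) (overlapping!). Copied 'NTNT' from pos 0. Output: "NTNTNT"
Token 4: backref(off=2, len=3) (overlapping!). Copied 'NTN' from pos 4. Output: "NTNTNTNTN"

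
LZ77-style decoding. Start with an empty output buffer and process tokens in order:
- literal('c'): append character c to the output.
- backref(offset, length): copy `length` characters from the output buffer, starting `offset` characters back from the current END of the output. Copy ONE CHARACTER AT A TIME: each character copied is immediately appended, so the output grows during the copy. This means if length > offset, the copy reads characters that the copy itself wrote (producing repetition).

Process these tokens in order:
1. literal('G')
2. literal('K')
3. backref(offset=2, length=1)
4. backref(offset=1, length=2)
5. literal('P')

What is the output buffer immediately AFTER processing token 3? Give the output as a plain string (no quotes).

Answer: GKG

Derivation:
Token 1: literal('G'). Output: "G"
Token 2: literal('K'). Output: "GK"
Token 3: backref(off=2, len=1). Copied 'G' from pos 0. Output: "GKG"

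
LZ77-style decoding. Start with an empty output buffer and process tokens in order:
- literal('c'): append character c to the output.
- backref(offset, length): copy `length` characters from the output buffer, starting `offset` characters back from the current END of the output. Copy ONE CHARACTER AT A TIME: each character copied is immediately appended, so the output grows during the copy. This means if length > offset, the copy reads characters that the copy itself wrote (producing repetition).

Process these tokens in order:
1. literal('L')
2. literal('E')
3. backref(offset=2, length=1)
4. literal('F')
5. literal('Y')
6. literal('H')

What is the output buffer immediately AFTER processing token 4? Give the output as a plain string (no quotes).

Token 1: literal('L'). Output: "L"
Token 2: literal('E'). Output: "LE"
Token 3: backref(off=2, len=1). Copied 'L' from pos 0. Output: "LEL"
Token 4: literal('F'). Output: "LELF"

Answer: LELF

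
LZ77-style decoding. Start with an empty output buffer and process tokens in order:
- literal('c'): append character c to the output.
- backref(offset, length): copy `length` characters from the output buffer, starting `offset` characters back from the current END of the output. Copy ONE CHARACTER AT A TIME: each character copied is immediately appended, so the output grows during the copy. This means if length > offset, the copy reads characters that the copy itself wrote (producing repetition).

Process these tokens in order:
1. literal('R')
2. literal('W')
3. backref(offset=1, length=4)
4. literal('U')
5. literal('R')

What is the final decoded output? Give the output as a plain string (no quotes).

Answer: RWWWWWUR

Derivation:
Token 1: literal('R'). Output: "R"
Token 2: literal('W'). Output: "RW"
Token 3: backref(off=1, len=4) (overlapping!). Copied 'WWWW' from pos 1. Output: "RWWWWW"
Token 4: literal('U'). Output: "RWWWWWU"
Token 5: literal('R'). Output: "RWWWWWUR"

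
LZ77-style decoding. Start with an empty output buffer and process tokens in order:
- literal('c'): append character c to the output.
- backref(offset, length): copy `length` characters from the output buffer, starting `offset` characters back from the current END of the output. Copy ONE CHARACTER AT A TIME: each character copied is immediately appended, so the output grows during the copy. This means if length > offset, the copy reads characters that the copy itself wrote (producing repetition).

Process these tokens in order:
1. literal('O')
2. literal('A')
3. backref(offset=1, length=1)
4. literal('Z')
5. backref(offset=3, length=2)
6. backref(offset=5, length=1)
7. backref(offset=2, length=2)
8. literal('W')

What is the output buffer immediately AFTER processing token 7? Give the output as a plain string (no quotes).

Token 1: literal('O'). Output: "O"
Token 2: literal('A'). Output: "OA"
Token 3: backref(off=1, len=1). Copied 'A' from pos 1. Output: "OAA"
Token 4: literal('Z'). Output: "OAAZ"
Token 5: backref(off=3, len=2). Copied 'AA' from pos 1. Output: "OAAZAA"
Token 6: backref(off=5, len=1). Copied 'A' from pos 1. Output: "OAAZAAA"
Token 7: backref(off=2, len=2). Copied 'AA' from pos 5. Output: "OAAZAAAAA"

Answer: OAAZAAAAA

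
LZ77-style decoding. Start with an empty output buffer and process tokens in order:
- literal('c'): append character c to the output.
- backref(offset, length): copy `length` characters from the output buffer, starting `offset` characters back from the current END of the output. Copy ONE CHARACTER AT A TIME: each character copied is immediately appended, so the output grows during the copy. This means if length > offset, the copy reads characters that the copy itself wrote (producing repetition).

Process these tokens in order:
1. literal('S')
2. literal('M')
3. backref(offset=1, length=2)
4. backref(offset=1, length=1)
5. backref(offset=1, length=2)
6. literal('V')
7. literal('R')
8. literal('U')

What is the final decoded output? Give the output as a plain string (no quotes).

Answer: SMMMMMMVRU

Derivation:
Token 1: literal('S'). Output: "S"
Token 2: literal('M'). Output: "SM"
Token 3: backref(off=1, len=2) (overlapping!). Copied 'MM' from pos 1. Output: "SMMM"
Token 4: backref(off=1, len=1). Copied 'M' from pos 3. Output: "SMMMM"
Token 5: backref(off=1, len=2) (overlapping!). Copied 'MM' from pos 4. Output: "SMMMMMM"
Token 6: literal('V'). Output: "SMMMMMMV"
Token 7: literal('R'). Output: "SMMMMMMVR"
Token 8: literal('U'). Output: "SMMMMMMVRU"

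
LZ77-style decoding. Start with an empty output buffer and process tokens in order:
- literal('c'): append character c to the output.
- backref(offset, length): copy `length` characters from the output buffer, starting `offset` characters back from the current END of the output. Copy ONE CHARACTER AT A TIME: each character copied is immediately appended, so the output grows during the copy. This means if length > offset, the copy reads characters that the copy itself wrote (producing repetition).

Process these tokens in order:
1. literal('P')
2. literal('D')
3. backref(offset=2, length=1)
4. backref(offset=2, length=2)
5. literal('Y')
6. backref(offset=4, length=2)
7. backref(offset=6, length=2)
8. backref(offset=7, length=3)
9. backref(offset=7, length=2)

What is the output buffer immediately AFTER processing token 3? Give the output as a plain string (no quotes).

Answer: PDP

Derivation:
Token 1: literal('P'). Output: "P"
Token 2: literal('D'). Output: "PD"
Token 3: backref(off=2, len=1). Copied 'P' from pos 0. Output: "PDP"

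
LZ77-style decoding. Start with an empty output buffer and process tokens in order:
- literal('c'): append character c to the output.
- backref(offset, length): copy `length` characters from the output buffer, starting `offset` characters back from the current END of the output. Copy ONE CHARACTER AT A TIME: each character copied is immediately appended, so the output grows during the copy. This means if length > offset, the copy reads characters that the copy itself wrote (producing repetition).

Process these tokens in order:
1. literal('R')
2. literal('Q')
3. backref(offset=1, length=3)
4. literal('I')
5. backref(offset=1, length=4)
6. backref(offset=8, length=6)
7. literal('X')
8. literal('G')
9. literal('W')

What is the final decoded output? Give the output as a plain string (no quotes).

Answer: RQQQQIIIIIQQQIIIXGW

Derivation:
Token 1: literal('R'). Output: "R"
Token 2: literal('Q'). Output: "RQ"
Token 3: backref(off=1, len=3) (overlapping!). Copied 'QQQ' from pos 1. Output: "RQQQQ"
Token 4: literal('I'). Output: "RQQQQI"
Token 5: backref(off=1, len=4) (overlapping!). Copied 'IIII' from pos 5. Output: "RQQQQIIIII"
Token 6: backref(off=8, len=6). Copied 'QQQIII' from pos 2. Output: "RQQQQIIIIIQQQIII"
Token 7: literal('X'). Output: "RQQQQIIIIIQQQIIIX"
Token 8: literal('G'). Output: "RQQQQIIIIIQQQIIIXG"
Token 9: literal('W'). Output: "RQQQQIIIIIQQQIIIXGW"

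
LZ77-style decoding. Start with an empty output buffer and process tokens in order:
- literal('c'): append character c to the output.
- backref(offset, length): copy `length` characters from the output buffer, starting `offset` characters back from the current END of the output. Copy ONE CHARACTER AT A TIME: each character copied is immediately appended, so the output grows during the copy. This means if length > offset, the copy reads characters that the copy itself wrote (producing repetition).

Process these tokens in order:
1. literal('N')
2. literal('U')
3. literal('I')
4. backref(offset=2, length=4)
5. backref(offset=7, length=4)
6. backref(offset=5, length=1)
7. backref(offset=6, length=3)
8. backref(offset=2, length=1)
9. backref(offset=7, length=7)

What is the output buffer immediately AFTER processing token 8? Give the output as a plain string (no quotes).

Token 1: literal('N'). Output: "N"
Token 2: literal('U'). Output: "NU"
Token 3: literal('I'). Output: "NUI"
Token 4: backref(off=2, len=4) (overlapping!). Copied 'UIUI' from pos 1. Output: "NUIUIUI"
Token 5: backref(off=7, len=4). Copied 'NUIU' from pos 0. Output: "NUIUIUINUIU"
Token 6: backref(off=5, len=1). Copied 'I' from pos 6. Output: "NUIUIUINUIUI"
Token 7: backref(off=6, len=3). Copied 'INU' from pos 6. Output: "NUIUIUINUIUIINU"
Token 8: backref(off=2, len=1). Copied 'N' from pos 13. Output: "NUIUIUINUIUIINUN"

Answer: NUIUIUINUIUIINUN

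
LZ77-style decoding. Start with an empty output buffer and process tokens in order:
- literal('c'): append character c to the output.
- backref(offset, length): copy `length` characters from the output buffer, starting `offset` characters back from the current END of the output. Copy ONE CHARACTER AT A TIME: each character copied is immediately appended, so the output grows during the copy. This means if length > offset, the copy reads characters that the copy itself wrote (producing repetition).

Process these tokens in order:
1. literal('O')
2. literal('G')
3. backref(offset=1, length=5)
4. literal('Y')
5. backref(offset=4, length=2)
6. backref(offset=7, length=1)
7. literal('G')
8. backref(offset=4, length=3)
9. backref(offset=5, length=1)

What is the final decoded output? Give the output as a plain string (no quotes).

Answer: OGGGGGGYGGGGGGGG

Derivation:
Token 1: literal('O'). Output: "O"
Token 2: literal('G'). Output: "OG"
Token 3: backref(off=1, len=5) (overlapping!). Copied 'GGGGG' from pos 1. Output: "OGGGGGG"
Token 4: literal('Y'). Output: "OGGGGGGY"
Token 5: backref(off=4, len=2). Copied 'GG' from pos 4. Output: "OGGGGGGYGG"
Token 6: backref(off=7, len=1). Copied 'G' from pos 3. Output: "OGGGGGGYGGG"
Token 7: literal('G'). Output: "OGGGGGGYGGGG"
Token 8: backref(off=4, len=3). Copied 'GGG' from pos 8. Output: "OGGGGGGYGGGGGGG"
Token 9: backref(off=5, len=1). Copied 'G' from pos 10. Output: "OGGGGGGYGGGGGGGG"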